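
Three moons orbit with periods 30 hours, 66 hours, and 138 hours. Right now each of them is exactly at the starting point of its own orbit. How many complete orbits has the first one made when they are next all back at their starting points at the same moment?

253 orbits

The first common completion time is the LCM of the periods.
30 = 2 × 3 × 5
66 = 2 × 3 × 11
138 = 2 × 3 × 23
LCM(30, 66, 138) = 2 × 3 × 5 × 11 × 23 = 7590.
Orbits for period 30: 7590 / 30 = 253.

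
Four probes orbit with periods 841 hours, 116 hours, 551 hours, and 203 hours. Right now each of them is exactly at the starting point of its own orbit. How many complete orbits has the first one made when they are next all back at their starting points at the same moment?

532 orbits

They are all back at their starting positions together after one LCM of the periods.
841 = 29^2
116 = 2^2 × 29
551 = 19 × 29
203 = 7 × 29
LCM(841, 116, 551, 203) = 2^2 × 7 × 19 × 29^2 = 447412.
Orbits for period 841: 447412 / 841 = 532.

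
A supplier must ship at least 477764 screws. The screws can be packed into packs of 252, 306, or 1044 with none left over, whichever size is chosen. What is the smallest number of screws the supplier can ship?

The number of screws must be a common multiple of 252, 306, and 1044, so a multiple of their LCM.
252 = 2^2 × 3^2 × 7
306 = 2 × 3^2 × 17
1044 = 2^2 × 3^2 × 29
LCM(252, 306, 1044) = 2^2 × 3^2 × 7 × 17 × 29 = 124236.
Smallest multiple of 124236 that is ≥ 477764: ⌈477764/124236⌉ × 124236 = 4 × 124236 = 496944.

496944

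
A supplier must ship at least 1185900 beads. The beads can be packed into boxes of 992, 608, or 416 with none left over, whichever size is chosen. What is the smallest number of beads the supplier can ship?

The number of beads must be a common multiple of 992, 608, and 416, so a multiple of their LCM.
992 = 2^5 × 31
608 = 2^5 × 19
416 = 2^5 × 13
LCM(992, 608, 416) = 2^5 × 13 × 19 × 31 = 245024.
Smallest multiple of 245024 that is ≥ 1185900: ⌈1185900/245024⌉ × 245024 = 5 × 245024 = 1225120.

1225120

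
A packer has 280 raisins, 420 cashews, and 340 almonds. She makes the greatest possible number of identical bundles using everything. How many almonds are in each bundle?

17

Number of bundles = gcd(280, 420, 340).
280 = 2^3 × 5 × 7
420 = 2^2 × 3 × 5 × 7
340 = 2^2 × 5 × 17
gcd(280, 420, 340) = 2^2 × 5 = 20.
almonds per bundle = 340 / 20 = 17.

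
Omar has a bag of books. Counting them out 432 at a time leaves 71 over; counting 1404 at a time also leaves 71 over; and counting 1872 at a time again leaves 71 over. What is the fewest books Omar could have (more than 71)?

N − 71 must be a common multiple of 432, 1404, and 1872.
432 = 2^4 × 3^3
1404 = 2^2 × 3^3 × 13
1872 = 2^4 × 3^2 × 13
LCM(432, 1404, 1872) = 2^4 × 3^3 × 13 = 5616.
Smallest N > 71 is LCM + 71 = 5616 + 71 = 5687.

5687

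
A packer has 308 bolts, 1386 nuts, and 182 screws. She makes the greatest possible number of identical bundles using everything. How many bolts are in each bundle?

Number of bundles = gcd(308, 1386, 182).
308 = 2^2 × 7 × 11
1386 = 2 × 3^2 × 7 × 11
182 = 2 × 7 × 13
gcd(308, 1386, 182) = 2 × 7 = 14.
bolts per bundle = 308 / 14 = 22.

22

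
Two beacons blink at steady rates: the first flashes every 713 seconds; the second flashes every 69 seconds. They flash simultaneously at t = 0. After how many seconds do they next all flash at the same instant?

2139 seconds

They coincide at every common multiple of the periods; the first is the LCM.
713 = 23 × 31
69 = 3 × 23
LCM(713, 69) = 3 × 23 × 31 = 2139.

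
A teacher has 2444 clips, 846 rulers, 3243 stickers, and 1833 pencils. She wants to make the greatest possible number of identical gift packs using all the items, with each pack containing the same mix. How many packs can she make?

47 packs

The pack count must divide each quantity, so the greatest is gcd(2444, 846, 3243, 1833).
2444 = 2^2 × 13 × 47
846 = 2 × 3^2 × 47
3243 = 3 × 23 × 47
1833 = 3 × 13 × 47
gcd(2444, 846, 3243, 1833) = 47.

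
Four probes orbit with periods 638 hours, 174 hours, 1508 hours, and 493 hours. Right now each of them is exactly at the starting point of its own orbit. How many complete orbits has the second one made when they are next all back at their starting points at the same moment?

They are all back at their starting positions together after one LCM of the periods.
638 = 2 × 11 × 29
174 = 2 × 3 × 29
1508 = 2^2 × 13 × 29
493 = 17 × 29
LCM(638, 174, 1508, 493) = 2^2 × 3 × 11 × 13 × 17 × 29 = 845988.
Orbits for period 174: 845988 / 174 = 4862.

4862 orbits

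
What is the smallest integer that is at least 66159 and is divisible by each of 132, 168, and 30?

73920

The integer must be a common multiple of 132, 168, and 30, so a multiple of their LCM.
132 = 2^2 × 3 × 11
168 = 2^3 × 3 × 7
30 = 2 × 3 × 5
LCM(132, 168, 30) = 2^3 × 3 × 5 × 7 × 11 = 9240.
Smallest multiple of 9240 that is ≥ 66159: ⌈66159/9240⌉ × 9240 = 8 × 9240 = 73920.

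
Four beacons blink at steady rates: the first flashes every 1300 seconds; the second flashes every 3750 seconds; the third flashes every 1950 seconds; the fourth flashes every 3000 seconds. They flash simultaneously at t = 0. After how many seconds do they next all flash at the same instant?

195000 seconds

The first simultaneous occurrence is after LCM of the individual periods.
1300 = 2^2 × 5^2 × 13
3750 = 2 × 3 × 5^4
1950 = 2 × 3 × 5^2 × 13
3000 = 2^3 × 3 × 5^3
LCM(1300, 3750, 1950, 3000) = 2^3 × 3 × 5^4 × 13 = 195000.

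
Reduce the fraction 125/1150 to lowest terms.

5/46

125 = 5^3
1150 = 2 × 5^2 × 23
gcd(125, 1150) = 5^2 = 25.
Divide numerator and denominator by 25: 125/1150 = 5/46.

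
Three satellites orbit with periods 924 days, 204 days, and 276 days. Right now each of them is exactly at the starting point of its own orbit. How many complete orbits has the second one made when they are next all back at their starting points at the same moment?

All finish a whole number of cycles simultaneously at t = LCM of the periods.
924 = 2^2 × 3 × 7 × 11
204 = 2^2 × 3 × 17
276 = 2^2 × 3 × 23
LCM(924, 204, 276) = 2^2 × 3 × 7 × 11 × 17 × 23 = 361284.
Orbits for period 204: 361284 / 204 = 1771.

1771 orbits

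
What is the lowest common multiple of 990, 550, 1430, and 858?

990 = 2 × 3^2 × 5 × 11
550 = 2 × 5^2 × 11
1430 = 2 × 5 × 11 × 13
858 = 2 × 3 × 11 × 13
LCM(990, 550, 1430, 858) = 2 × 3^2 × 5^2 × 11 × 13 = 64350.

64350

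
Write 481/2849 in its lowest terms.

13/77

481 = 13 × 37
2849 = 7 × 11 × 37
gcd(481, 2849) = 37.
Divide numerator and denominator by 37: 481/2849 = 13/77.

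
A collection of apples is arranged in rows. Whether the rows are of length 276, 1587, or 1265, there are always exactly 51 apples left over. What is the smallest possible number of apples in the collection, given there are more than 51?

N − 51 must be a common multiple of 276, 1587, and 1265.
276 = 2^2 × 3 × 23
1587 = 3 × 23^2
1265 = 5 × 11 × 23
LCM(276, 1587, 1265) = 2^2 × 3 × 5 × 11 × 23^2 = 349140.
Smallest N > 51 is LCM + 51 = 349140 + 51 = 349191.

349191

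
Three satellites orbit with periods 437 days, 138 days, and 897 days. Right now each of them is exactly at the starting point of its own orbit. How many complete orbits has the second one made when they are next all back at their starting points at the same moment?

247 orbits

They are all back at their starting positions together after one LCM of the periods.
437 = 19 × 23
138 = 2 × 3 × 23
897 = 3 × 13 × 23
LCM(437, 138, 897) = 2 × 3 × 13 × 19 × 23 = 34086.
Orbits for period 138: 34086 / 138 = 247.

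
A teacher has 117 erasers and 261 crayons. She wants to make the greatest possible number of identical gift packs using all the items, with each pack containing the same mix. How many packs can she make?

The pack count must divide each quantity, so the greatest is gcd(117, 261).
117 = 3^2 × 13
261 = 3^2 × 29
gcd(117, 261) = 3^2 = 9.

9 packs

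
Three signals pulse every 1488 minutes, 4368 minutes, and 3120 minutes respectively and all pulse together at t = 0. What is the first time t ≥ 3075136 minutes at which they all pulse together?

Joint pulses occur at multiples of LCM(1488, 4368, 3120).
1488 = 2^4 × 3 × 31
4368 = 2^4 × 3 × 7 × 13
3120 = 2^4 × 3 × 5 × 13
LCM(1488, 4368, 3120) = 2^4 × 3 × 5 × 7 × 13 × 31 = 677040.
Smallest multiple of 677040 that is ≥ 3075136: ⌈3075136/677040⌉ × 677040 = 5 × 677040 = 3385200.

3385200 minutes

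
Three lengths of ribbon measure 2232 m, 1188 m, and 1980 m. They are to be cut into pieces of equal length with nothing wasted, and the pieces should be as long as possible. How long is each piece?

Each piece length must divide every original length, so the longest possible is gcd(2232, 1188, 1980).
2232 = 2^3 × 3^2 × 31
1188 = 2^2 × 3^3 × 11
1980 = 2^2 × 3^2 × 5 × 11
gcd(2232, 1188, 1980) = 2^2 × 3^2 = 36.

36 m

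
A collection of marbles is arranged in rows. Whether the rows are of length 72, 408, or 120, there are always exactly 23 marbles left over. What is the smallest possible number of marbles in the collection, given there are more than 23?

6143

N − 23 must be a common multiple of 72, 408, and 120.
72 = 2^3 × 3^2
408 = 2^3 × 3 × 17
120 = 2^3 × 3 × 5
LCM(72, 408, 120) = 2^3 × 3^2 × 5 × 17 = 6120.
Smallest N > 23 is LCM + 23 = 6120 + 23 = 6143.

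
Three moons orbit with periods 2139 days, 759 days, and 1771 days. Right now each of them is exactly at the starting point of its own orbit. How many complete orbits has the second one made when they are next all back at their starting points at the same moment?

All finish a whole number of cycles simultaneously at t = LCM of the periods.
2139 = 3 × 23 × 31
759 = 3 × 11 × 23
1771 = 7 × 11 × 23
LCM(2139, 759, 1771) = 3 × 7 × 11 × 23 × 31 = 164703.
Orbits for period 759: 164703 / 759 = 217.

217 orbits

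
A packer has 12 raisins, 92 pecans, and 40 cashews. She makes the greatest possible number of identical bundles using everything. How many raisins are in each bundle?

3

Number of bundles = gcd(12, 92, 40).
12 = 2^2 × 3
92 = 2^2 × 23
40 = 2^3 × 5
gcd(12, 92, 40) = 2^2 = 4.
raisins per bundle = 12 / 4 = 3.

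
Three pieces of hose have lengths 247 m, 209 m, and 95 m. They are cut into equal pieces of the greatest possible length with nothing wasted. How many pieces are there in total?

29

Piece length = gcd(247, 209, 95).
247 = 13 × 19
209 = 11 × 19
95 = 5 × 19
gcd(247, 209, 95) = 19.
Total pieces = 247/19 + 209/19 + 95/19 = 13 + 11 + 5 = 29.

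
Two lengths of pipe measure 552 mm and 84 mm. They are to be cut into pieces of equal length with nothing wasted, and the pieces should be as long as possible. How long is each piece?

12 mm

By the Euclidean algorithm:
552 = 6 × 84 + 48
84 = 1 × 48 + 36
48 = 1 × 36 + 12
36 = 3 × 12 + 0
gcd(552, 84) = 12.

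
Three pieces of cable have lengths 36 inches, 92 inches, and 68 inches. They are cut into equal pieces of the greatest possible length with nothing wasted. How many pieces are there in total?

Piece length = gcd(36, 92, 68).
36 = 2^2 × 3^2
92 = 2^2 × 23
68 = 2^2 × 17
gcd(36, 92, 68) = 2^2 = 4.
Total pieces = 36/4 + 92/4 + 68/4 = 9 + 23 + 17 = 49.

49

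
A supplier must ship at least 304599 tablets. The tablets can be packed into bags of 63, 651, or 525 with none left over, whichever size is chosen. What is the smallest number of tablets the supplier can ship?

341775

The number of tablets must be a common multiple of 63, 651, and 525, so a multiple of their LCM.
63 = 3^2 × 7
651 = 3 × 7 × 31
525 = 3 × 5^2 × 7
LCM(63, 651, 525) = 3^2 × 5^2 × 7 × 31 = 48825.
Smallest multiple of 48825 that is ≥ 304599: ⌈304599/48825⌉ × 48825 = 7 × 48825 = 341775.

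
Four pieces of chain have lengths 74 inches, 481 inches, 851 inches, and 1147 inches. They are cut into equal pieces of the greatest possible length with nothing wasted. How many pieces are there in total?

69

Piece length = gcd(74, 481, 851, 1147).
74 = 2 × 37
481 = 13 × 37
851 = 23 × 37
1147 = 31 × 37
gcd(74, 481, 851, 1147) = 37.
Total pieces = 74/37 + 481/37 + 851/37 + 1147/37 = 2 + 13 + 23 + 31 = 69.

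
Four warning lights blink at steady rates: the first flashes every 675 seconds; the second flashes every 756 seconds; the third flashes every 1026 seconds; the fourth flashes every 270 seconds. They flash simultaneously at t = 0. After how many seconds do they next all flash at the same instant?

The first simultaneous occurrence is after LCM of the individual periods.
675 = 3^3 × 5^2
756 = 2^2 × 3^3 × 7
1026 = 2 × 3^3 × 19
270 = 2 × 3^3 × 5
LCM(675, 756, 1026, 270) = 2^2 × 3^3 × 5^2 × 7 × 19 = 359100.

359100 seconds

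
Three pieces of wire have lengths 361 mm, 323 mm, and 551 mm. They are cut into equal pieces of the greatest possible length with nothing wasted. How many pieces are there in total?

65

Piece length = gcd(361, 323, 551).
361 = 19^2
323 = 17 × 19
551 = 19 × 29
gcd(361, 323, 551) = 19.
Total pieces = 361/19 + 323/19 + 551/19 = 19 + 17 + 29 = 65.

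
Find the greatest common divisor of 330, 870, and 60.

30

330 = 2 × 3 × 5 × 11
870 = 2 × 3 × 5 × 29
60 = 2^2 × 3 × 5
gcd(330, 870, 60) = 2 × 3 × 5 = 30.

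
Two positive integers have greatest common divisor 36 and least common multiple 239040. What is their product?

For any two positive integers, gcd × lcm = product = 36 × 239040 = 8605440.

8605440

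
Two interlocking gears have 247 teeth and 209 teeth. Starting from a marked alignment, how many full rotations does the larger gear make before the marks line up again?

All finish a whole number of cycles simultaneously at t = LCM of the periods.
247 = 13 × 19
209 = 11 × 19
LCM(247, 209) = 11 × 13 × 19 = 2717.
Rotations for period 247: 2717 / 247 = 11.

11 rotations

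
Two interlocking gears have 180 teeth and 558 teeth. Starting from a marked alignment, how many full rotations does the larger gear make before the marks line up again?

10 rotations

The first common completion time is the LCM of the periods.
180 = 2^2 × 3^2 × 5
558 = 2 × 3^2 × 31
LCM(180, 558) = 2^2 × 3^2 × 5 × 31 = 5580.
Rotations for period 558: 5580 / 558 = 10.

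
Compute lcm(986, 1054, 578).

519622

986 = 2 × 17 × 29
1054 = 2 × 17 × 31
578 = 2 × 17^2
LCM(986, 1054, 578) = 2 × 17^2 × 29 × 31 = 519622.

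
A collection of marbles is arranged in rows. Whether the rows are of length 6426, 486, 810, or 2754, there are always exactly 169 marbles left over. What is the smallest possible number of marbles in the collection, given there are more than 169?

289339

N − 169 must be a common multiple of 6426, 486, 810, and 2754.
6426 = 2 × 3^3 × 7 × 17
486 = 2 × 3^5
810 = 2 × 3^4 × 5
2754 = 2 × 3^4 × 17
LCM(6426, 486, 810, 2754) = 2 × 3^5 × 5 × 7 × 17 = 289170.
Smallest N > 169 is LCM + 169 = 289170 + 169 = 289339.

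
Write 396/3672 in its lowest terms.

11/102

396 = 2^2 × 3^2 × 11
3672 = 2^3 × 3^3 × 17
gcd(396, 3672) = 2^2 × 3^2 = 36.
Divide numerator and denominator by 36: 396/3672 = 11/102.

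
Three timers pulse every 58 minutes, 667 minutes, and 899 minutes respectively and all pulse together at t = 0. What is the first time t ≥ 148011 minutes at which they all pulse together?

165416 minutes

Joint pulses occur at multiples of LCM(58, 667, 899).
58 = 2 × 29
667 = 23 × 29
899 = 29 × 31
LCM(58, 667, 899) = 2 × 23 × 29 × 31 = 41354.
Smallest multiple of 41354 that is ≥ 148011: ⌈148011/41354⌉ × 41354 = 4 × 41354 = 165416.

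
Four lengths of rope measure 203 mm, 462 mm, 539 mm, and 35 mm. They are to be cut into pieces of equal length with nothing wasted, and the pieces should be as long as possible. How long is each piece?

7 mm

The greatest length dividing all of 203, 462, 539, and 35 is their gcd.
203 = 7 × 29
462 = 2 × 3 × 7 × 11
539 = 7^2 × 11
35 = 5 × 7
gcd(203, 462, 539, 35) = 7.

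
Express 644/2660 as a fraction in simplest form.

23/95

644 = 2^2 × 7 × 23
2660 = 2^2 × 5 × 7 × 19
gcd(644, 2660) = 2^2 × 7 = 28.
Divide numerator and denominator by 28: 644/2660 = 23/95.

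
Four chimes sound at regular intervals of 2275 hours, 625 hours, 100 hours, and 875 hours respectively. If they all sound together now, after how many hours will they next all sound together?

227500 hours

The first simultaneous occurrence is after LCM of the individual periods.
2275 = 5^2 × 7 × 13
625 = 5^4
100 = 2^2 × 5^2
875 = 5^3 × 7
LCM(2275, 625, 100, 875) = 2^2 × 5^4 × 7 × 13 = 227500.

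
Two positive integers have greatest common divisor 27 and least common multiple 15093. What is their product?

407511

For any two positive integers, gcd × lcm = product = 27 × 15093 = 407511.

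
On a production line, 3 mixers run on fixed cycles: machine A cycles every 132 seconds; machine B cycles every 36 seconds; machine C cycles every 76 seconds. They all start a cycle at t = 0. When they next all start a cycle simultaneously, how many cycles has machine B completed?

209 cycles

They are all back at their starting positions together after one LCM of the periods.
132 = 2^2 × 3 × 11
36 = 2^2 × 3^2
76 = 2^2 × 19
LCM(132, 36, 76) = 2^2 × 3^2 × 11 × 19 = 7524.
Cycles for period 36: 7524 / 36 = 209.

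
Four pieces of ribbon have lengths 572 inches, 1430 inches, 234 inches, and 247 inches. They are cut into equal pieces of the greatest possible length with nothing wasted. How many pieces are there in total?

Piece length = gcd(572, 1430, 234, 247).
572 = 2^2 × 11 × 13
1430 = 2 × 5 × 11 × 13
234 = 2 × 3^2 × 13
247 = 13 × 19
gcd(572, 1430, 234, 247) = 13.
Total pieces = 572/13 + 1430/13 + 234/13 + 247/13 = 44 + 110 + 18 + 19 = 191.

191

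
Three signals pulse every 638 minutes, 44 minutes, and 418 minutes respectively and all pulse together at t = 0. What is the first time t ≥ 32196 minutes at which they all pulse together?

48488 minutes

Joint pulses occur at multiples of LCM(638, 44, 418).
638 = 2 × 11 × 29
44 = 2^2 × 11
418 = 2 × 11 × 19
LCM(638, 44, 418) = 2^2 × 11 × 19 × 29 = 24244.
Smallest multiple of 24244 that is ≥ 32196: ⌈32196/24244⌉ × 24244 = 2 × 24244 = 48488.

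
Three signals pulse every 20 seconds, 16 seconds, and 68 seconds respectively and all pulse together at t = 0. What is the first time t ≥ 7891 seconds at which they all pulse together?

Joint pulses occur at multiples of LCM(20, 16, 68).
20 = 2^2 × 5
16 = 2^4
68 = 2^2 × 17
LCM(20, 16, 68) = 2^4 × 5 × 17 = 1360.
Smallest multiple of 1360 that is ≥ 7891: ⌈7891/1360⌉ × 1360 = 6 × 1360 = 8160.

8160 seconds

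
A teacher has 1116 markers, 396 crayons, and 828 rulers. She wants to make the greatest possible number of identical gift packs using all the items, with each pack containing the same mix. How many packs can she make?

36 packs

The pack count must divide each quantity, so the greatest is gcd(1116, 396, 828).
1116 = 2^2 × 3^2 × 31
396 = 2^2 × 3^2 × 11
828 = 2^2 × 3^2 × 23
gcd(1116, 396, 828) = 2^2 × 3^2 = 36.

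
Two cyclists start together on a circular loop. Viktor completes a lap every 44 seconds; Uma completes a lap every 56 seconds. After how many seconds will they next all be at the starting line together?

The first simultaneous occurrence is after LCM of the individual periods.
44 = 2^2 × 11
56 = 2^3 × 7
LCM(44, 56) = 2^3 × 7 × 11 = 616.

616 seconds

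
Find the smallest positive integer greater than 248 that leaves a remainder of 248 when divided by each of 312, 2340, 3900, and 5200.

N − 248 must be a common multiple of 312, 2340, 3900, and 5200.
312 = 2^3 × 3 × 13
2340 = 2^2 × 3^2 × 5 × 13
3900 = 2^2 × 3 × 5^2 × 13
5200 = 2^4 × 5^2 × 13
LCM(312, 2340, 3900, 5200) = 2^4 × 3^2 × 5^2 × 13 = 46800.
Smallest N > 248 is LCM + 248 = 46800 + 248 = 47048.

47048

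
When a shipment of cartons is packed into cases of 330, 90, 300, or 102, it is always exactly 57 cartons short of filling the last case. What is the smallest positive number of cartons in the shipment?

168243

Being 57 short of a full case of size k means N ≡ −57 (mod k), i.e. N + 57 is a multiple of each size.
330 = 2 × 3 × 5 × 11
90 = 2 × 3^2 × 5
300 = 2^2 × 3 × 5^2
102 = 2 × 3 × 17
LCM(330, 90, 300, 102) = 2^2 × 3^2 × 5^2 × 11 × 17 = 168300.
Smallest positive N is 168300 − 57 = 168243.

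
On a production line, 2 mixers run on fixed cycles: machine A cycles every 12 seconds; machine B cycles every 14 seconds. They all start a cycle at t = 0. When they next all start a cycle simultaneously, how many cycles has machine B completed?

6 cycles

All finish a whole number of cycles simultaneously at t = LCM of the periods.
12 = 2^2 × 3
14 = 2 × 7
LCM(12, 14) = 2^2 × 3 × 7 = 84.
Cycles for period 14: 84 / 14 = 6.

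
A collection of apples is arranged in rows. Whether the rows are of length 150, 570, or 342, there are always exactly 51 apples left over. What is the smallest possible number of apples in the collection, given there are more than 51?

8601

N − 51 must be a common multiple of 150, 570, and 342.
150 = 2 × 3 × 5^2
570 = 2 × 3 × 5 × 19
342 = 2 × 3^2 × 19
LCM(150, 570, 342) = 2 × 3^2 × 5^2 × 19 = 8550.
Smallest N > 51 is LCM + 51 = 8550 + 51 = 8601.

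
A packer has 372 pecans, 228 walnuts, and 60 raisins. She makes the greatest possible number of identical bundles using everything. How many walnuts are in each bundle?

Number of bundles = gcd(372, 228, 60).
372 = 2^2 × 3 × 31
228 = 2^2 × 3 × 19
60 = 2^2 × 3 × 5
gcd(372, 228, 60) = 2^2 × 3 = 12.
walnuts per bundle = 228 / 12 = 19.

19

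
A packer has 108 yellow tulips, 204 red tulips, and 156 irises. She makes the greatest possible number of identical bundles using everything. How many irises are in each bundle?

13

Number of bundles = gcd(108, 204, 156).
108 = 2^2 × 3^3
204 = 2^2 × 3 × 17
156 = 2^2 × 3 × 13
gcd(108, 204, 156) = 2^2 × 3 = 12.
irises per bundle = 156 / 12 = 13.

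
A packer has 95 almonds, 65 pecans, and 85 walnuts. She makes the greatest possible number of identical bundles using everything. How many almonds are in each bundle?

19

Number of bundles = gcd(95, 65, 85).
95 = 5 × 19
65 = 5 × 13
85 = 5 × 17
gcd(95, 65, 85) = 5.
almonds per bundle = 95 / 5 = 19.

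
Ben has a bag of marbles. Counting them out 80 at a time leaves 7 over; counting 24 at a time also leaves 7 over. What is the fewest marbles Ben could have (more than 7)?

N − 7 must be a common multiple of 80 and 24.
80 = 2^4 × 5
24 = 2^3 × 3
LCM(80, 24) = 2^4 × 3 × 5 = 240.
Smallest N > 7 is LCM + 7 = 240 + 7 = 247.

247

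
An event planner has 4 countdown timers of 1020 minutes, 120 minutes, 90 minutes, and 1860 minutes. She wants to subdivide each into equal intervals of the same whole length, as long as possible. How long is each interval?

30 minutes

The interval must divide each timer length; the longest such is the gcd.
1020 = 2^2 × 3 × 5 × 17
120 = 2^3 × 3 × 5
90 = 2 × 3^2 × 5
1860 = 2^2 × 3 × 5 × 31
gcd(1020, 120, 90, 1860) = 2 × 3 × 5 = 30.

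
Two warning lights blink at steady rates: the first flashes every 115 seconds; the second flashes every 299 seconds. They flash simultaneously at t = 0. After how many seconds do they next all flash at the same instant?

1495 seconds

We need the least common multiple of the intervals.
115 = 5 × 23
299 = 13 × 23
LCM(115, 299) = 5 × 13 × 23 = 1495.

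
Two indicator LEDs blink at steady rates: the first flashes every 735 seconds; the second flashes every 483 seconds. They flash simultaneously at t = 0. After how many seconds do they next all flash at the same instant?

16905 seconds

The first simultaneous occurrence is after LCM of the individual periods.
735 = 3 × 5 × 7^2
483 = 3 × 7 × 23
LCM(735, 483) = 3 × 5 × 7^2 × 23 = 16905.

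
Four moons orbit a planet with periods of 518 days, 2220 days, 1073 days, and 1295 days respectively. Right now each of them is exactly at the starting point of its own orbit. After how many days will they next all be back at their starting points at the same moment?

The first simultaneous occurrence is after LCM of the individual periods.
518 = 2 × 7 × 37
2220 = 2^2 × 3 × 5 × 37
1073 = 29 × 37
1295 = 5 × 7 × 37
LCM(518, 2220, 1073, 1295) = 2^2 × 3 × 5 × 7 × 29 × 37 = 450660.

450660 days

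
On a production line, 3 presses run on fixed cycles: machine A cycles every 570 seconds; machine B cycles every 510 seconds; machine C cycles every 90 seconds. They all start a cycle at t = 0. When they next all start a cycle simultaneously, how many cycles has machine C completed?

323 cycles

They are all back at their starting positions together after one LCM of the periods.
570 = 2 × 3 × 5 × 19
510 = 2 × 3 × 5 × 17
90 = 2 × 3^2 × 5
LCM(570, 510, 90) = 2 × 3^2 × 5 × 17 × 19 = 29070.
Cycles for period 90: 29070 / 90 = 323.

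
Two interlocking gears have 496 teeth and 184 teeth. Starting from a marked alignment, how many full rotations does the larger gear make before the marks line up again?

They are all back at their starting positions together after one LCM of the periods.
496 = 2^4 × 31
184 = 2^3 × 23
LCM(496, 184) = 2^4 × 23 × 31 = 11408.
Rotations for period 496: 11408 / 496 = 23.

23 rotations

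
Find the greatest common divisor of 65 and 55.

65 = 5 × 13
55 = 5 × 11
gcd(65, 55) = 5.

5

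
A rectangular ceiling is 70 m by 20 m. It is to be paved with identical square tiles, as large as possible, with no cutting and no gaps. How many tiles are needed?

14

Tile side = gcd(70, 20).
70 = 2 × 5 × 7
20 = 2^2 × 5
gcd(70, 20) = 2 × 5 = 10.
Tiles: (70/10) × (20/10) = 7 × 2 = 14.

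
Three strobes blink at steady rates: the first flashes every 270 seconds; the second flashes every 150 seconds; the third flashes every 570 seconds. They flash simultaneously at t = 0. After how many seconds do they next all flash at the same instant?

25650 seconds

We need the least common multiple of the intervals.
270 = 2 × 3^3 × 5
150 = 2 × 3 × 5^2
570 = 2 × 3 × 5 × 19
LCM(270, 150, 570) = 2 × 3^3 × 5^2 × 19 = 25650.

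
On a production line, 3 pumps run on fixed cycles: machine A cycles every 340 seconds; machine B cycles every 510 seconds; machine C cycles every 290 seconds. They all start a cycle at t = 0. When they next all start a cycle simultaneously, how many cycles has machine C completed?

They are all back at their starting positions together after one LCM of the periods.
340 = 2^2 × 5 × 17
510 = 2 × 3 × 5 × 17
290 = 2 × 5 × 29
LCM(340, 510, 290) = 2^2 × 3 × 5 × 17 × 29 = 29580.
Cycles for period 290: 29580 / 290 = 102.

102 cycles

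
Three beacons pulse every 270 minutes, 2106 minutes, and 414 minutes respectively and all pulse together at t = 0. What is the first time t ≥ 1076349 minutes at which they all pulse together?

Joint pulses occur at multiples of LCM(270, 2106, 414).
270 = 2 × 3^3 × 5
2106 = 2 × 3^4 × 13
414 = 2 × 3^2 × 23
LCM(270, 2106, 414) = 2 × 3^4 × 5 × 13 × 23 = 242190.
Smallest multiple of 242190 that is ≥ 1076349: ⌈1076349/242190⌉ × 242190 = 5 × 242190 = 1210950.

1210950 minutes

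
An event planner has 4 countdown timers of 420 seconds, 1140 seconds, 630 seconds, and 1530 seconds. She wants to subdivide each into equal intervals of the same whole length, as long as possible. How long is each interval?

30 seconds

The interval must divide each timer length; the longest such is the gcd.
420 = 2^2 × 3 × 5 × 7
1140 = 2^2 × 3 × 5 × 19
630 = 2 × 3^2 × 5 × 7
1530 = 2 × 3^2 × 5 × 17
gcd(420, 1140, 630, 1530) = 2 × 3 × 5 = 30.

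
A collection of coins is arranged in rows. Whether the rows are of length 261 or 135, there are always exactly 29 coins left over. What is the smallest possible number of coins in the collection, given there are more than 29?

3944

N − 29 must be a common multiple of 261 and 135.
261 = 3^2 × 29
135 = 3^3 × 5
LCM(261, 135) = 3^3 × 5 × 29 = 3915.
Smallest N > 29 is LCM + 29 = 3915 + 29 = 3944.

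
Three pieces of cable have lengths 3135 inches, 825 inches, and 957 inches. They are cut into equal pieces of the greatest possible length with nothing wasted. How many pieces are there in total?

Piece length = gcd(3135, 825, 957).
3135 = 3 × 5 × 11 × 19
825 = 3 × 5^2 × 11
957 = 3 × 11 × 29
gcd(3135, 825, 957) = 3 × 11 = 33.
Total pieces = 3135/33 + 825/33 + 957/33 = 95 + 25 + 29 = 149.

149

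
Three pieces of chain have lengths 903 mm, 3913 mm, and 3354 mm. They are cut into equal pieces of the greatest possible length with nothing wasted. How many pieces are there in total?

190

Piece length = gcd(903, 3913, 3354).
903 = 3 × 7 × 43
3913 = 7 × 13 × 43
3354 = 2 × 3 × 13 × 43
gcd(903, 3913, 3354) = 43.
Total pieces = 903/43 + 3913/43 + 3354/43 = 21 + 91 + 78 = 190.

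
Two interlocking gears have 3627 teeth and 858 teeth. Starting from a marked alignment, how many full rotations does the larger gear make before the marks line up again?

22 rotations

All finish a whole number of cycles simultaneously at t = LCM of the periods.
3627 = 3^2 × 13 × 31
858 = 2 × 3 × 11 × 13
LCM(3627, 858) = 2 × 3^2 × 11 × 13 × 31 = 79794.
Rotations for period 3627: 79794 / 3627 = 22.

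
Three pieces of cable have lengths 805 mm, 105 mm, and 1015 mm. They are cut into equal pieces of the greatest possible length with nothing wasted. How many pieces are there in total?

Piece length = gcd(805, 105, 1015).
805 = 5 × 7 × 23
105 = 3 × 5 × 7
1015 = 5 × 7 × 29
gcd(805, 105, 1015) = 5 × 7 = 35.
Total pieces = 805/35 + 105/35 + 1015/35 = 23 + 3 + 29 = 55.

55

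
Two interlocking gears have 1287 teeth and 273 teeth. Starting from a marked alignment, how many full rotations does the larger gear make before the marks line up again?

The first common completion time is the LCM of the periods.
1287 = 3^2 × 11 × 13
273 = 3 × 7 × 13
LCM(1287, 273) = 3^2 × 7 × 11 × 13 = 9009.
Rotations for period 1287: 9009 / 1287 = 7.

7 rotations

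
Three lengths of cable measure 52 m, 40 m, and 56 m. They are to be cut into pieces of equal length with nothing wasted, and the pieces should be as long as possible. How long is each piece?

The greatest length dividing all of 52, 40, and 56 is their gcd.
52 = 2^2 × 13
40 = 2^3 × 5
56 = 2^3 × 7
gcd(52, 40, 56) = 2^2 = 4.

4 m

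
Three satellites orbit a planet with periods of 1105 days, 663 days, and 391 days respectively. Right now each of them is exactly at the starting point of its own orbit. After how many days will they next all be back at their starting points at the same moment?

The first simultaneous occurrence is after LCM of the individual periods.
1105 = 5 × 13 × 17
663 = 3 × 13 × 17
391 = 17 × 23
LCM(1105, 663, 391) = 3 × 5 × 13 × 17 × 23 = 76245.

76245 days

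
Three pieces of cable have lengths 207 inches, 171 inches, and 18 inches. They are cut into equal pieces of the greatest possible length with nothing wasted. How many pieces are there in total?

44

Piece length = gcd(207, 171, 18).
207 = 3^2 × 23
171 = 3^2 × 19
18 = 2 × 3^2
gcd(207, 171, 18) = 3^2 = 9.
Total pieces = 207/9 + 171/9 + 18/9 = 23 + 19 + 2 = 44.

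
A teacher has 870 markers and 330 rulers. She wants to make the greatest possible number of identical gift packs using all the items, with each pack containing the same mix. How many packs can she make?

The pack count must divide each quantity, so the greatest is gcd(870, 330).
870 = 2 × 3 × 5 × 29
330 = 2 × 3 × 5 × 11
gcd(870, 330) = 2 × 3 × 5 = 30.

30 packs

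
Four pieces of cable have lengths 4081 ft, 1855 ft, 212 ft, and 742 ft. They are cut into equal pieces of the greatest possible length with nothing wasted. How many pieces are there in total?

Piece length = gcd(4081, 1855, 212, 742).
4081 = 7 × 11 × 53
1855 = 5 × 7 × 53
212 = 2^2 × 53
742 = 2 × 7 × 53
gcd(4081, 1855, 212, 742) = 53.
Total pieces = 4081/53 + 1855/53 + 212/53 + 742/53 = 77 + 35 + 4 + 14 = 130.

130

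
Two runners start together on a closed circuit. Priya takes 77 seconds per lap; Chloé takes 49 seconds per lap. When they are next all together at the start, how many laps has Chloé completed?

11 laps

The first common completion time is the LCM of the periods.
77 = 7 × 11
49 = 7^2
LCM(77, 49) = 7^2 × 11 = 539.
Laps for period 49: 539 / 49 = 11.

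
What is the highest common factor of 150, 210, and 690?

30

150 = 2 × 3 × 5^2
210 = 2 × 3 × 5 × 7
690 = 2 × 3 × 5 × 23
gcd(150, 210, 690) = 2 × 3 × 5 = 30.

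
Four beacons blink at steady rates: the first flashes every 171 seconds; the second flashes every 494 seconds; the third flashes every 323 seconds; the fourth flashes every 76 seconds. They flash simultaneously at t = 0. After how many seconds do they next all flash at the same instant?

They coincide at every common multiple of the periods; the first is the LCM.
171 = 3^2 × 19
494 = 2 × 13 × 19
323 = 17 × 19
76 = 2^2 × 19
LCM(171, 494, 323, 76) = 2^2 × 3^2 × 13 × 17 × 19 = 151164.

151164 seconds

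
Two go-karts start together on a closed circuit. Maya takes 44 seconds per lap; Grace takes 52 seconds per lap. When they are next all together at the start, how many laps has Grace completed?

The first common completion time is the LCM of the periods.
44 = 2^2 × 11
52 = 2^2 × 13
LCM(44, 52) = 2^2 × 11 × 13 = 572.
Laps for period 52: 572 / 52 = 11.

11 laps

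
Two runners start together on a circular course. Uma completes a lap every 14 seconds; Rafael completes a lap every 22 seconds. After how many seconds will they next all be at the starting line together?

We need the least common multiple of the intervals.
14 = 2 × 7
22 = 2 × 11
LCM(14, 22) = 2 × 7 × 11 = 154.

154 seconds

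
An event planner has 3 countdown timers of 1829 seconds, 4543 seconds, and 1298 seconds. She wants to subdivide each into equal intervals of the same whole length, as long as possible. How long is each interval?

The interval must divide each timer length; the longest such is the gcd.
1829 = 31 × 59
4543 = 7 × 11 × 59
1298 = 2 × 11 × 59
gcd(1829, 4543, 1298) = 59.

59 seconds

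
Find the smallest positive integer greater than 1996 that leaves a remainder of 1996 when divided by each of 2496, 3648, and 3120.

239116

N − 1996 must be a common multiple of 2496, 3648, and 3120.
2496 = 2^6 × 3 × 13
3648 = 2^6 × 3 × 19
3120 = 2^4 × 3 × 5 × 13
LCM(2496, 3648, 3120) = 2^6 × 3 × 5 × 13 × 19 = 237120.
Smallest N > 1996 is LCM + 1996 = 237120 + 1996 = 239116.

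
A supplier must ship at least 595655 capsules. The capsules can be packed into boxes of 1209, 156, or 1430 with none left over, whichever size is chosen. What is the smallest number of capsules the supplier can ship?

The number of capsules must be a common multiple of 1209, 156, and 1430, so a multiple of their LCM.
1209 = 3 × 13 × 31
156 = 2^2 × 3 × 13
1430 = 2 × 5 × 11 × 13
LCM(1209, 156, 1430) = 2^2 × 3 × 5 × 11 × 13 × 31 = 265980.
Smallest multiple of 265980 that is ≥ 595655: ⌈595655/265980⌉ × 265980 = 3 × 265980 = 797940.

797940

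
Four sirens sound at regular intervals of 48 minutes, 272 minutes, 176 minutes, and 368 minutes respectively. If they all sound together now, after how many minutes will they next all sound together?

206448 minutes

They coincide at every common multiple of the periods; the first is the LCM.
48 = 2^4 × 3
272 = 2^4 × 17
176 = 2^4 × 11
368 = 2^4 × 23
LCM(48, 272, 176, 368) = 2^4 × 3 × 11 × 17 × 23 = 206448.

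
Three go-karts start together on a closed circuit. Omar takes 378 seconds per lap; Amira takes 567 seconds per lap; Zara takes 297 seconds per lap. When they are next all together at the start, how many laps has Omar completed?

They are all back at their starting positions together after one LCM of the periods.
378 = 2 × 3^3 × 7
567 = 3^4 × 7
297 = 3^3 × 11
LCM(378, 567, 297) = 2 × 3^4 × 7 × 11 = 12474.
Laps for period 378: 12474 / 378 = 33.

33 laps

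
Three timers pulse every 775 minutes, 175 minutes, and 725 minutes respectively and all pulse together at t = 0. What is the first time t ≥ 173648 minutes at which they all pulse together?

Joint pulses occur at multiples of LCM(775, 175, 725).
775 = 5^2 × 31
175 = 5^2 × 7
725 = 5^2 × 29
LCM(775, 175, 725) = 5^2 × 7 × 29 × 31 = 157325.
Smallest multiple of 157325 that is ≥ 173648: ⌈173648/157325⌉ × 157325 = 2 × 157325 = 314650.

314650 minutes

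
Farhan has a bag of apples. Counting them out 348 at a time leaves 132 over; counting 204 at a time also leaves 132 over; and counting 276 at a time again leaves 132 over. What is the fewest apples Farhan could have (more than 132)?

136200

N − 132 must be a common multiple of 348, 204, and 276.
348 = 2^2 × 3 × 29
204 = 2^2 × 3 × 17
276 = 2^2 × 3 × 23
LCM(348, 204, 276) = 2^2 × 3 × 17 × 23 × 29 = 136068.
Smallest N > 132 is LCM + 132 = 136068 + 132 = 136200.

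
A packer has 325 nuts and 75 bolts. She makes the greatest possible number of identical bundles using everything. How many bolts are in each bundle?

3

Number of bundles = gcd(325, 75).
325 = 5^2 × 13
75 = 3 × 5^2
gcd(325, 75) = 5^2 = 25.
bolts per bundle = 75 / 25 = 3.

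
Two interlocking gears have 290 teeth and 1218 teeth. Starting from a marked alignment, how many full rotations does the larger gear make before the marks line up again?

All finish a whole number of cycles simultaneously at t = LCM of the periods.
290 = 2 × 5 × 29
1218 = 2 × 3 × 7 × 29
LCM(290, 1218) = 2 × 3 × 5 × 7 × 29 = 6090.
Rotations for period 1218: 6090 / 1218 = 5.

5 rotations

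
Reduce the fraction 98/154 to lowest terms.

7/11

98 = 2 × 7^2
154 = 2 × 7 × 11
gcd(98, 154) = 2 × 7 = 14.
Divide numerator and denominator by 14: 98/154 = 7/11.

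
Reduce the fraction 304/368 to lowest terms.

304 = 2^4 × 19
368 = 2^4 × 23
gcd(304, 368) = 2^4 = 16.
Divide numerator and denominator by 16: 304/368 = 19/23.

19/23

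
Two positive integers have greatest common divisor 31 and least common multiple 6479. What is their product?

200849

For any two positive integers, gcd × lcm = product = 31 × 6479 = 200849.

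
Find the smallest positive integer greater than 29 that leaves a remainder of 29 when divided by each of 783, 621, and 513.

N − 29 must be a common multiple of 783, 621, and 513.
783 = 3^3 × 29
621 = 3^3 × 23
513 = 3^3 × 19
LCM(783, 621, 513) = 3^3 × 19 × 23 × 29 = 342171.
Smallest N > 29 is LCM + 29 = 342171 + 29 = 342200.

342200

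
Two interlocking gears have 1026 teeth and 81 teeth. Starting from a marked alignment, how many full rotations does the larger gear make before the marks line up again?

All finish a whole number of cycles simultaneously at t = LCM of the periods.
1026 = 2 × 3^3 × 19
81 = 3^4
LCM(1026, 81) = 2 × 3^4 × 19 = 3078.
Rotations for period 1026: 3078 / 1026 = 3.

3 rotations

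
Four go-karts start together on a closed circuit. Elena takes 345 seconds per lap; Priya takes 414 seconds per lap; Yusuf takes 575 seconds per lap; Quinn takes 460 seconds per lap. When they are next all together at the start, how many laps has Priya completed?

The first common completion time is the LCM of the periods.
345 = 3 × 5 × 23
414 = 2 × 3^2 × 23
575 = 5^2 × 23
460 = 2^2 × 5 × 23
LCM(345, 414, 575, 460) = 2^2 × 3^2 × 5^2 × 23 = 20700.
Laps for period 414: 20700 / 414 = 50.

50 laps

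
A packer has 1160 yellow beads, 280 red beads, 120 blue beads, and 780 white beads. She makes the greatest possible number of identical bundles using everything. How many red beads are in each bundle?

14

Number of bundles = gcd(1160, 280, 120, 780).
1160 = 2^3 × 5 × 29
280 = 2^3 × 5 × 7
120 = 2^3 × 3 × 5
780 = 2^2 × 3 × 5 × 13
gcd(1160, 280, 120, 780) = 2^2 × 5 = 20.
red beads per bundle = 280 / 20 = 14.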